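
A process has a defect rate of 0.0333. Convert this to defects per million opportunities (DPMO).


DPMO = defect_rate * 1000000 = 0.0333 * 1000000

33300


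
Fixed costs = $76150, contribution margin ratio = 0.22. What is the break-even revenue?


Formula: BER = Fixed Costs / Contribution Margin Ratio
BER = $76150 / 0.22
BER = $346136.36 (to the nearest cent)

$346136.36


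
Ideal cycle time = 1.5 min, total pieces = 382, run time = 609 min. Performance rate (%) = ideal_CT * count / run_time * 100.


Formula: Performance = (Ideal CT * Total Count) / Run Time * 100
Ideal output time = 1.5 * 382 = 573.0 min
Performance = 573.0 / 609 * 100 = 94.1%

94.1%


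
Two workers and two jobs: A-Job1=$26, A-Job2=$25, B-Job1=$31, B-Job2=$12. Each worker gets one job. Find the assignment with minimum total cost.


Option 1: A->1 + B->2 = $26 + $12 = $38
Option 2: A->2 + B->1 = $25 + $31 = $56
Min cost = min($38, $56) = $38

$38


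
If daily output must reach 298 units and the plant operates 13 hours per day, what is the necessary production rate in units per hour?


Formula: Production Rate = Daily Demand / Available Hours
Rate = 298 units/day / 13 hours/day
Rate = 22.9 units/hour

22.9 units/hour


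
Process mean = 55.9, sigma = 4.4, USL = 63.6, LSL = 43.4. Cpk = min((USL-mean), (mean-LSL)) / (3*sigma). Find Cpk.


Cpu = (63.6 - 55.9) / (3 * 4.4) = 0.58
Cpl = (55.9 - 43.4) / (3 * 4.4) = 0.95
Cpk = min(0.58, 0.95) = 0.58

0.58


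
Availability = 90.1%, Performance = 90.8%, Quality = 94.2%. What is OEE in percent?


Formula: OEE = Availability * Performance * Quality / 10000
A * P = 90.1% * 90.8% / 100 = 81.81%
OEE = 81.81% * 94.2% / 100 = 77.1%

77.1%


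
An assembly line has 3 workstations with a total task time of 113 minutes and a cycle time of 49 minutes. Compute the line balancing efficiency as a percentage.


Formula: Efficiency = Sum of Task Times / (N_stations * CT) * 100
Total station capacity = 3 stations * 49 min = 147 min
Efficiency = 113 / 147 * 100 = 76.9%

76.9%


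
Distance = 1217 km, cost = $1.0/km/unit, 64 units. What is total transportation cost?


TC = dist * cost * units = 1217 * 1.0 * 64 = $77888.00

$77888.00


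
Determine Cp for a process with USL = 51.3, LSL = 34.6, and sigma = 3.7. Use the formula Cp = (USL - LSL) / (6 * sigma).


Cp = (51.3 - 34.6) / (6 * 3.7)

0.75


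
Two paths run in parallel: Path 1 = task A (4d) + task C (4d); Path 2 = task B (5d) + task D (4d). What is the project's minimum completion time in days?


Path 1 = 4 + 4 = 8 days
Path 2 = 5 + 4 = 9 days
Duration = max(8, 9) = 9 days

9 days


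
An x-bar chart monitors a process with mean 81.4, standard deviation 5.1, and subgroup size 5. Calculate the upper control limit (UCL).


UCL = 81.4 + 3 * 5.1 / sqrt(5)

88.24


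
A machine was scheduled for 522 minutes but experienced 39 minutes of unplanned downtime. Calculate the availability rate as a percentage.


Formula: Availability = (Planned Time - Downtime) / Planned Time * 100
Uptime = 522 - 39 = 483 min
Availability = 483 / 522 * 100 = 92.5%

92.5%


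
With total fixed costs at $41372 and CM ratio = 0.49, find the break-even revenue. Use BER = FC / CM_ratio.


Formula: BER = Fixed Costs / Contribution Margin Ratio
BER = $41372 / 0.49
BER = $84432.65 (to the nearest cent)

$84432.65


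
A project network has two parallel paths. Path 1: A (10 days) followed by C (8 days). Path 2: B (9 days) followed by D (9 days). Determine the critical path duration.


Path 1 = 10 + 8 = 18 days
Path 2 = 9 + 9 = 18 days
Duration = max(18, 18) = 18 days

18 days


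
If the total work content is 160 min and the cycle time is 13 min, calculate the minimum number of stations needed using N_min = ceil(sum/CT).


Formula: N_min = ceil(Sum of Task Times / Cycle Time)
N_min = ceil(160 min / 13 min) = ceil(12.3077)
N_min = 13 stations

13


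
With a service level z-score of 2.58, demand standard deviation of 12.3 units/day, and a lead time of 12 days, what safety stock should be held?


Formula: SS = z * sigma_d * sqrt(LT)
sqrt(LT) = sqrt(12) = 3.4641
SS = 2.58 * 12.3 * 3.4641
SS = 109.9 units

109.9 units


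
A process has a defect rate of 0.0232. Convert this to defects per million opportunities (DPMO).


DPMO = defect_rate * 1000000 = 0.0232 * 1000000

23200


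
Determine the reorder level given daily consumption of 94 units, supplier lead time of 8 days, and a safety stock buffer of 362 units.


Formula: ROP = (Daily Demand * Lead Time) + Safety Stock
Demand during lead time = 94 * 8 = 752 units
ROP = 752 + 362 = 1114 units

1114 units


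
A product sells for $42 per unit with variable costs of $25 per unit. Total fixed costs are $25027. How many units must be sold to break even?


Formula: BEQ = Fixed Costs / (Price - Variable Cost)
Contribution margin = $42 - $25 = $17/unit
BEQ = ceil($25027 / $17/unit) = ceil(1472.18) = 1473 units

1473 units


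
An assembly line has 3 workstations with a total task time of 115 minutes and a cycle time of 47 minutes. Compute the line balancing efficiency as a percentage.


Formula: Efficiency = Sum of Task Times / (N_stations * CT) * 100
Total station capacity = 3 stations * 47 min = 141 min
Efficiency = 115 / 141 * 100 = 81.6%

81.6%


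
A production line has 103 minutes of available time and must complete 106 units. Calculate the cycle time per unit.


Formula: CT = Available Time / Number of Units
CT = 103 min / 106 units
CT = 0.97 min/unit

0.97 min/unit


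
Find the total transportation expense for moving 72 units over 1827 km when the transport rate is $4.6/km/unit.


TC = dist * cost * units = 1827 * 4.6 * 72 = $605102.40

$605102.40


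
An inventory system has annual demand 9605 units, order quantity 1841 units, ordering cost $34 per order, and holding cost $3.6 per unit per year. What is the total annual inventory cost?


TC = 9605/1841 * 34 + 1841/2 * 3.6

$3491.19


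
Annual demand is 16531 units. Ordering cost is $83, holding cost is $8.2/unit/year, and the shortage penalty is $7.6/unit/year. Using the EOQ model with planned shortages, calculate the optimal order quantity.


Formula: EOQ* = sqrt(2DS/H) * sqrt((H+P)/P)
Base EOQ = sqrt(2*16531*83/8.2) = 578.49 units
Correction = sqrt((8.2+7.6)/7.6) = 1.44186
EOQ* = 578.49 * 1.44186 = 834.1 units

834.1 units


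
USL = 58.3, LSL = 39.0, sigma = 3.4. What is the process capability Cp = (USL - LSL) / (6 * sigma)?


Cp = (58.3 - 39.0) / (6 * 3.4)

0.95


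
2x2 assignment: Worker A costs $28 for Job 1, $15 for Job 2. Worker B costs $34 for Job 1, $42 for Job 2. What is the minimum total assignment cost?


Option 1: A->1 + B->2 = $28 + $42 = $70
Option 2: A->2 + B->1 = $15 + $34 = $49
Min cost = min($70, $49) = $49

$49


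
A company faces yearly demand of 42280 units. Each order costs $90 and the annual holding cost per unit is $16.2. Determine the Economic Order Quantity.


Formula: EOQ = sqrt(2 * D * S / H)
Numerator: 2 * 42280 * 90 = 7610400
2DS/H = 7610400 / 16.2 = 469777.8
EOQ = sqrt(469777.8) = 685.4 units

685.4 units


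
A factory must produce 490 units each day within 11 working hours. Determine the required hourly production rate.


Formula: Production Rate = Daily Demand / Available Hours
Rate = 490 units/day / 11 hours/day
Rate = 44.5 units/hour

44.5 units/hour


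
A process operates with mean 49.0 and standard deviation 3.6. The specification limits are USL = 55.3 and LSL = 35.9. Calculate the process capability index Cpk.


Cpu = (55.3 - 49.0) / (3 * 3.6) = 0.58
Cpl = (49.0 - 35.9) / (3 * 3.6) = 1.21
Cpk = min(0.58, 1.21) = 0.58

0.58


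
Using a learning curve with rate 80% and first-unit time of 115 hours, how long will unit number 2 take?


Formula: T_n = T_1 * (learning_rate)^(log2(n)) where learning_rate = rate/100
Doublings = log2(2) = 1
T_n = 115 * 0.8^1
T_n = 115 * 0.8 = 92.0 hours

92.0 hours


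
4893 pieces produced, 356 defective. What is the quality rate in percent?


Formula: Quality Rate = Good Pieces / Total Pieces * 100
Good pieces = 4893 - 356 = 4537
QR = 4537 / 4893 * 100 = 92.7%

92.7%


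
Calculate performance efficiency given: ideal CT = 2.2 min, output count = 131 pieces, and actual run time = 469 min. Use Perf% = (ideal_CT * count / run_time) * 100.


Formula: Performance = (Ideal CT * Total Count) / Run Time * 100
Ideal output time = 2.2 * 131 = 288.2 min
Performance = 288.2 / 469 * 100 = 61.4%

61.4%


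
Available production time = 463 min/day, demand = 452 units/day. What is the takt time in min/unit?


Formula: Takt Time = Available Production Time / Customer Demand
Takt = 463 min/day / 452 units/day
Takt = 1.02 min/unit

1.02 min/unit


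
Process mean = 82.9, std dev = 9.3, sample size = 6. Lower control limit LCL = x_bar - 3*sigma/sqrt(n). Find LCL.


LCL = 82.9 - 3 * 9.3 / sqrt(6)

71.51


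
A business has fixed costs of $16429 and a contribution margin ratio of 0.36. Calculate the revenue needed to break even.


Formula: BER = Fixed Costs / Contribution Margin Ratio
BER = $16429 / 0.36
BER = $45636.11 (to the nearest cent)

$45636.11


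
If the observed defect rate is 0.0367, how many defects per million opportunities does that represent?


DPMO = defect_rate * 1000000 = 0.0367 * 1000000

36700


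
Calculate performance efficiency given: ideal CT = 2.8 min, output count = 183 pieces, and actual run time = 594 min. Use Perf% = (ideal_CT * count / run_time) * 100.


Formula: Performance = (Ideal CT * Total Count) / Run Time * 100
Ideal output time = 2.8 * 183 = 512.4 min
Performance = 512.4 / 594 * 100 = 86.3%

86.3%


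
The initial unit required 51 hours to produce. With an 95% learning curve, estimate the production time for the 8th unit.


Formula: T_n = T_1 * (learning_rate)^(log2(n)) where learning_rate = rate/100
Doublings = log2(8) = 3
T_n = 51 * 0.95^3
T_n = 51 * 0.8574 = 43.7 hours

43.7 hours


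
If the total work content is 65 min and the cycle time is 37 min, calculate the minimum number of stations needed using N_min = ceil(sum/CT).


Formula: N_min = ceil(Sum of Task Times / Cycle Time)
N_min = ceil(65 min / 37 min) = ceil(1.7568)
N_min = 2 stations

2


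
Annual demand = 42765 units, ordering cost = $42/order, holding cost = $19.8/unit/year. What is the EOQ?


Formula: EOQ = sqrt(2 * D * S / H)
Numerator: 2 * 42765 * 42 = 3592260
2DS/H = 3592260 / 19.8 = 181427.3
EOQ = sqrt(181427.3) = 425.9 units

425.9 units


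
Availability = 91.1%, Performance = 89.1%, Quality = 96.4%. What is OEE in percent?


Formula: OEE = Availability * Performance * Quality / 10000
A * P = 91.1% * 89.1% / 100 = 81.17%
OEE = 81.17% * 96.4% / 100 = 78.2%

78.2%


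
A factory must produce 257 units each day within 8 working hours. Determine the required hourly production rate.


Formula: Production Rate = Daily Demand / Available Hours
Rate = 257 units/day / 8 hours/day
Rate = 32.1 units/hour

32.1 units/hour


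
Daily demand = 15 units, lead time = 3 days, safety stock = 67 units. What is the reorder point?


Formula: ROP = (Daily Demand * Lead Time) + Safety Stock
Demand during lead time = 15 * 3 = 45 units
ROP = 45 + 67 = 112 units

112 units


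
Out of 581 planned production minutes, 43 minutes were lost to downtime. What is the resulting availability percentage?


Formula: Availability = (Planned Time - Downtime) / Planned Time * 100
Uptime = 581 - 43 = 538 min
Availability = 538 / 581 * 100 = 92.6%

92.6%


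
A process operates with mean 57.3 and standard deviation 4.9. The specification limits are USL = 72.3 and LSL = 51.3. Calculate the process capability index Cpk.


Cpu = (72.3 - 57.3) / (3 * 4.9) = 1.02
Cpl = (57.3 - 51.3) / (3 * 4.9) = 0.41
Cpk = min(1.02, 0.41) = 0.41

0.41


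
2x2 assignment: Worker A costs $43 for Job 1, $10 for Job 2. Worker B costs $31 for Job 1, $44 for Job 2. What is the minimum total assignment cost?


Option 1: A->1 + B->2 = $43 + $44 = $87
Option 2: A->2 + B->1 = $10 + $31 = $41
Min cost = min($87, $41) = $41

$41


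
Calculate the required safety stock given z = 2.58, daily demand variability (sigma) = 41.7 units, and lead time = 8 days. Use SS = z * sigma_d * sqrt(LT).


Formula: SS = z * sigma_d * sqrt(LT)
sqrt(LT) = sqrt(8) = 2.8284
SS = 2.58 * 41.7 * 2.8284
SS = 304.3 units

304.3 units


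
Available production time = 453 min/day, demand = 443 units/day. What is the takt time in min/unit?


Formula: Takt Time = Available Production Time / Customer Demand
Takt = 453 min/day / 443 units/day
Takt = 1.02 min/unit

1.02 min/unit


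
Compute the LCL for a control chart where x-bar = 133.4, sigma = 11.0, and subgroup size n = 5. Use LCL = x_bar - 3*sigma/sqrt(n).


LCL = 133.4 - 3 * 11.0 / sqrt(5)

118.64


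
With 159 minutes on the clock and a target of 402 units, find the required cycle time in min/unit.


Formula: CT = Available Time / Number of Units
CT = 159 min / 402 units
CT = 0.4 min/unit

0.4 min/unit


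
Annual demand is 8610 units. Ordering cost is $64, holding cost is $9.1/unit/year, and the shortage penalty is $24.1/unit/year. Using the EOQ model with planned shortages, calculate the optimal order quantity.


Formula: EOQ* = sqrt(2DS/H) * sqrt((H+P)/P)
Base EOQ = sqrt(2*8610*64/9.1) = 348.01 units
Correction = sqrt((9.1+24.1)/24.1) = 1.17371
EOQ* = 348.01 * 1.17371 = 408.5 units

408.5 units


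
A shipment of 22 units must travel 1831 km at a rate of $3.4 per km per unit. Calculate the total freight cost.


TC = dist * cost * units = 1831 * 3.4 * 22 = $136958.80

$136958.80


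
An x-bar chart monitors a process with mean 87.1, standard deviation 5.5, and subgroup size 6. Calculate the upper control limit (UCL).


UCL = 87.1 + 3 * 5.5 / sqrt(6)

93.84


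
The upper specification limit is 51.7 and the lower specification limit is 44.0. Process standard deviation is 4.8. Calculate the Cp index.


Cp = (51.7 - 44.0) / (6 * 4.8)

0.27


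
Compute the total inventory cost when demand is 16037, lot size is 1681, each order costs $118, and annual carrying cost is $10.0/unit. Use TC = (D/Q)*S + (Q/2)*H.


TC = 16037/1681 * 118 + 1681/2 * 10.0

$9530.74


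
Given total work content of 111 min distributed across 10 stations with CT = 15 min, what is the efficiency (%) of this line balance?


Formula: Efficiency = Sum of Task Times / (N_stations * CT) * 100
Total station capacity = 10 stations * 15 min = 150 min
Efficiency = 111 / 150 * 100 = 74.0%

74.0%


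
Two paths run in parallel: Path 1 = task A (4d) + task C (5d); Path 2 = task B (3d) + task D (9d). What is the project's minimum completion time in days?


Path 1 = 4 + 5 = 9 days
Path 2 = 3 + 9 = 12 days
Duration = max(9, 12) = 12 days

12 days


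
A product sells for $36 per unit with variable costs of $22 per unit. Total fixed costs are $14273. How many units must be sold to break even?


Formula: BEQ = Fixed Costs / (Price - Variable Cost)
Contribution margin = $36 - $22 = $14/unit
BEQ = ceil($14273 / $14/unit) = ceil(1019.5) = 1020 units

1020 units


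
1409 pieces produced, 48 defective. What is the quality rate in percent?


Formula: Quality Rate = Good Pieces / Total Pieces * 100
Good pieces = 1409 - 48 = 1361
QR = 1361 / 1409 * 100 = 96.6%

96.6%


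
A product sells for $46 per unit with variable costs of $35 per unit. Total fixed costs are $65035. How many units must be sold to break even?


Formula: BEQ = Fixed Costs / (Price - Variable Cost)
Contribution margin = $46 - $35 = $11/unit
BEQ = ceil($65035 / $11/unit) = ceil(5912.27) = 5913 units

5913 units


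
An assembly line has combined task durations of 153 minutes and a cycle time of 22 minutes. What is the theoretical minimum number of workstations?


Formula: N_min = ceil(Sum of Task Times / Cycle Time)
N_min = ceil(153 min / 22 min) = ceil(6.9545)
N_min = 7 stations

7


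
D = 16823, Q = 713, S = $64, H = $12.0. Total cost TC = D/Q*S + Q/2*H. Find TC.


TC = 16823/713 * 64 + 713/2 * 12.0

$5788.06


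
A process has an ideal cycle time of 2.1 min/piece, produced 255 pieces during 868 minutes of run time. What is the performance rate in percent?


Formula: Performance = (Ideal CT * Total Count) / Run Time * 100
Ideal output time = 2.1 * 255 = 535.5 min
Performance = 535.5 / 868 * 100 = 61.7%

61.7%


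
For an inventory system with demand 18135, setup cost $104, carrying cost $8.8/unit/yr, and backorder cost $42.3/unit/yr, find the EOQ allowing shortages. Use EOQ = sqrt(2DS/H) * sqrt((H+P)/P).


Formula: EOQ* = sqrt(2DS/H) * sqrt((H+P)/P)
Base EOQ = sqrt(2*18135*104/8.8) = 654.71 units
Correction = sqrt((8.8+42.3)/42.3) = 1.09911
EOQ* = 654.71 * 1.09911 = 719.6 units

719.6 units


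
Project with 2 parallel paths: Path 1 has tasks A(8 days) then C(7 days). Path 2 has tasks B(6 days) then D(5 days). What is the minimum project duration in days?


Path 1 = 8 + 7 = 15 days
Path 2 = 6 + 5 = 11 days
Duration = max(15, 11) = 15 days

15 days


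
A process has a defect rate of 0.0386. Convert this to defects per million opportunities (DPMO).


DPMO = defect_rate * 1000000 = 0.0386 * 1000000

38600


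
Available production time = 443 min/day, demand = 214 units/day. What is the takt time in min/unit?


Formula: Takt Time = Available Production Time / Customer Demand
Takt = 443 min/day / 214 units/day
Takt = 2.07 min/unit

2.07 min/unit


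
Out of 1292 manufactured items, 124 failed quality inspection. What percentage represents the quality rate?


Formula: Quality Rate = Good Pieces / Total Pieces * 100
Good pieces = 1292 - 124 = 1168
QR = 1168 / 1292 * 100 = 90.4%

90.4%


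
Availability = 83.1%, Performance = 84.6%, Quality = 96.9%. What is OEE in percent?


Formula: OEE = Availability * Performance * Quality / 10000
A * P = 83.1% * 84.6% / 100 = 70.3%
OEE = 70.3% * 96.9% / 100 = 68.1%

68.1%


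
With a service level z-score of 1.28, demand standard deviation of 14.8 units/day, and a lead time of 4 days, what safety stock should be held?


Formula: SS = z * sigma_d * sqrt(LT)
sqrt(LT) = sqrt(4) = 2.0
SS = 1.28 * 14.8 * 2.0
SS = 37.9 units

37.9 units


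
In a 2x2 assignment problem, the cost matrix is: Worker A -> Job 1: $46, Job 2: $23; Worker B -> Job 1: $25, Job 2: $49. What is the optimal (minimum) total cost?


Option 1: A->1 + B->2 = $46 + $49 = $95
Option 2: A->2 + B->1 = $23 + $25 = $48
Min cost = min($95, $48) = $48

$48


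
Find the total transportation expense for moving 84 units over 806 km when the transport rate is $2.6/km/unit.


TC = dist * cost * units = 806 * 2.6 * 84 = $176030.40

$176030.40


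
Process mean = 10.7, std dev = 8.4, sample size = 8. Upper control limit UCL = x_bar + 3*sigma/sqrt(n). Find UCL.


UCL = 10.7 + 3 * 8.4 / sqrt(8)

19.61


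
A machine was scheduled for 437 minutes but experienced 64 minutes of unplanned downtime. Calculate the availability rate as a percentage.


Formula: Availability = (Planned Time - Downtime) / Planned Time * 100
Uptime = 437 - 64 = 373 min
Availability = 373 / 437 * 100 = 85.4%

85.4%


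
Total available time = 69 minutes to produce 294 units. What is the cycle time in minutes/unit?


Formula: CT = Available Time / Number of Units
CT = 69 min / 294 units
CT = 0.23 min/unit

0.23 min/unit


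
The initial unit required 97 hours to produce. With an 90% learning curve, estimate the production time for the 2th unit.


Formula: T_n = T_1 * (learning_rate)^(log2(n)) where learning_rate = rate/100
Doublings = log2(2) = 1
T_n = 97 * 0.9^1
T_n = 97 * 0.9 = 87.3 hours

87.3 hours


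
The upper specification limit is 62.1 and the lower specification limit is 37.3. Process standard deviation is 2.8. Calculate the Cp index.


Cp = (62.1 - 37.3) / (6 * 2.8)

1.48


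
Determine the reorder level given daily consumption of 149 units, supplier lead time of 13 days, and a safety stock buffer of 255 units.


Formula: ROP = (Daily Demand * Lead Time) + Safety Stock
Demand during lead time = 149 * 13 = 1937 units
ROP = 1937 + 255 = 2192 units

2192 units


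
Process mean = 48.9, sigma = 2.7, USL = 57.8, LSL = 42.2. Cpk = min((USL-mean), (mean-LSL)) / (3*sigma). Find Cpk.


Cpu = (57.8 - 48.9) / (3 * 2.7) = 1.1
Cpl = (48.9 - 42.2) / (3 * 2.7) = 0.83
Cpk = min(1.1, 0.83) = 0.83

0.83


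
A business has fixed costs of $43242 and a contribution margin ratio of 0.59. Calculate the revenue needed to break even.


Formula: BER = Fixed Costs / Contribution Margin Ratio
BER = $43242 / 0.59
BER = $73291.53 (to the nearest cent)

$73291.53


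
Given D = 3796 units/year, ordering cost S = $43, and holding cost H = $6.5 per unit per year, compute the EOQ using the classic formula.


Formula: EOQ = sqrt(2 * D * S / H)
Numerator: 2 * 3796 * 43 = 326456
2DS/H = 326456 / 6.5 = 50224.0
EOQ = sqrt(50224.0) = 224.1 units

224.1 units


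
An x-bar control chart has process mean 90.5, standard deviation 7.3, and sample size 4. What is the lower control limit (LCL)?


LCL = 90.5 - 3 * 7.3 / sqrt(4)

79.55


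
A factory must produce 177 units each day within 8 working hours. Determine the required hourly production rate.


Formula: Production Rate = Daily Demand / Available Hours
Rate = 177 units/day / 8 hours/day
Rate = 22.1 units/hour

22.1 units/hour


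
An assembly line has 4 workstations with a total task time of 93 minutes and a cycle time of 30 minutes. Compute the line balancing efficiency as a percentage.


Formula: Efficiency = Sum of Task Times / (N_stations * CT) * 100
Total station capacity = 4 stations * 30 min = 120 min
Efficiency = 93 / 120 * 100 = 77.5%

77.5%


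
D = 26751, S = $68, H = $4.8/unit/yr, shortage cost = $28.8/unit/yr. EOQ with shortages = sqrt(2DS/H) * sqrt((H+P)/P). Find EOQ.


Formula: EOQ* = sqrt(2DS/H) * sqrt((H+P)/P)
Base EOQ = sqrt(2*26751*68/4.8) = 870.6 units
Correction = sqrt((4.8+28.8)/28.8) = 1.08012
EOQ* = 870.6 * 1.08012 = 940.4 units

940.4 units


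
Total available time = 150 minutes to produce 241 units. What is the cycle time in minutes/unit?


Formula: CT = Available Time / Number of Units
CT = 150 min / 241 units
CT = 0.62 min/unit

0.62 min/unit


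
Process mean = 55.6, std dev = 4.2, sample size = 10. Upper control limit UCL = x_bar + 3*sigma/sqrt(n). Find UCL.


UCL = 55.6 + 3 * 4.2 / sqrt(10)

59.58


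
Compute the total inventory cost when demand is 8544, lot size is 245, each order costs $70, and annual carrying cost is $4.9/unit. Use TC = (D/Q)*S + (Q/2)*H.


TC = 8544/245 * 70 + 245/2 * 4.9

$3041.39


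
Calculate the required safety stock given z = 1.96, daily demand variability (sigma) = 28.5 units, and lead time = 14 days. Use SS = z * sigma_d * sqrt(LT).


Formula: SS = z * sigma_d * sqrt(LT)
sqrt(LT) = sqrt(14) = 3.7417
SS = 1.96 * 28.5 * 3.7417
SS = 209.0 units

209.0 units


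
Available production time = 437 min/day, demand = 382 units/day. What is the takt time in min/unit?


Formula: Takt Time = Available Production Time / Customer Demand
Takt = 437 min/day / 382 units/day
Takt = 1.14 min/unit

1.14 min/unit


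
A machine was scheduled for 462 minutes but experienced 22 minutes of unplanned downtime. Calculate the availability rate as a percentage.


Formula: Availability = (Planned Time - Downtime) / Planned Time * 100
Uptime = 462 - 22 = 440 min
Availability = 440 / 462 * 100 = 95.2%

95.2%


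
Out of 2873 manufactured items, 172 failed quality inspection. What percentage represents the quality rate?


Formula: Quality Rate = Good Pieces / Total Pieces * 100
Good pieces = 2873 - 172 = 2701
QR = 2701 / 2873 * 100 = 94.0%

94.0%


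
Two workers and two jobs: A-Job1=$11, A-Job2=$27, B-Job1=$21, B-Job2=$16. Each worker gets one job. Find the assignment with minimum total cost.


Option 1: A->1 + B->2 = $11 + $16 = $27
Option 2: A->2 + B->1 = $27 + $21 = $48
Min cost = min($27, $48) = $27

$27


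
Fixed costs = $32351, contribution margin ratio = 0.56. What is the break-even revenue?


Formula: BER = Fixed Costs / Contribution Margin Ratio
BER = $32351 / 0.56
BER = $57769.64 (to the nearest cent)

$57769.64


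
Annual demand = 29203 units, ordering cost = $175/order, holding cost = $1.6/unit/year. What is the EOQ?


Formula: EOQ = sqrt(2 * D * S / H)
Numerator: 2 * 29203 * 175 = 10221050
2DS/H = 10221050 / 1.6 = 6388156.3
EOQ = sqrt(6388156.3) = 2527.5 units

2527.5 units


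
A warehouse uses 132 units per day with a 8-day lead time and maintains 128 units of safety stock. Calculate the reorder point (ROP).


Formula: ROP = (Daily Demand * Lead Time) + Safety Stock
Demand during lead time = 132 * 8 = 1056 units
ROP = 1056 + 128 = 1184 units

1184 units


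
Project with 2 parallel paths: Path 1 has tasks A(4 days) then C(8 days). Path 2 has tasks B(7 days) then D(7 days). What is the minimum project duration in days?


Path 1 = 4 + 8 = 12 days
Path 2 = 7 + 7 = 14 days
Duration = max(12, 14) = 14 days

14 days


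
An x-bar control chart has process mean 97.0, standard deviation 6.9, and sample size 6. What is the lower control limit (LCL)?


LCL = 97.0 - 3 * 6.9 / sqrt(6)

88.55


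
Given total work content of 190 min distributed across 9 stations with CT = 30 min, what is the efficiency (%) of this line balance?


Formula: Efficiency = Sum of Task Times / (N_stations * CT) * 100
Total station capacity = 9 stations * 30 min = 270 min
Efficiency = 190 / 270 * 100 = 70.4%

70.4%


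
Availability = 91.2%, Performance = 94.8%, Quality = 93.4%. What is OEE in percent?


Formula: OEE = Availability * Performance * Quality / 10000
A * P = 91.2% * 94.8% / 100 = 86.46%
OEE = 86.46% * 93.4% / 100 = 80.8%

80.8%


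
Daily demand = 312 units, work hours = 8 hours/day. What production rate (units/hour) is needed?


Formula: Production Rate = Daily Demand / Available Hours
Rate = 312 units/day / 8 hours/day
Rate = 39.0 units/hour

39.0 units/hour


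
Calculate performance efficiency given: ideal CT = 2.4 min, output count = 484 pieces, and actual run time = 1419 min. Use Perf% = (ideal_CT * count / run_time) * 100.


Formula: Performance = (Ideal CT * Total Count) / Run Time * 100
Ideal output time = 2.4 * 484 = 1161.6 min
Performance = 1161.6 / 1419 * 100 = 81.9%

81.9%


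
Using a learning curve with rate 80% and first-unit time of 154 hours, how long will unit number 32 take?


Formula: T_n = T_1 * (learning_rate)^(log2(n)) where learning_rate = rate/100
Doublings = log2(32) = 5
T_n = 154 * 0.8^5
T_n = 154 * 0.3277 = 50.5 hours

50.5 hours


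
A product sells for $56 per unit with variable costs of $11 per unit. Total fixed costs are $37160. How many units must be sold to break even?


Formula: BEQ = Fixed Costs / (Price - Variable Cost)
Contribution margin = $56 - $11 = $45/unit
BEQ = ceil($37160 / $45/unit) = ceil(825.78) = 826 units

826 units


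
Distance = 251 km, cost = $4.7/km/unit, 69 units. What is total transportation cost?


TC = dist * cost * units = 251 * 4.7 * 69 = $81399.30

$81399.30


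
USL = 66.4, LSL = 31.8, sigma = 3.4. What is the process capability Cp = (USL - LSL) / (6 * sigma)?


Cp = (66.4 - 31.8) / (6 * 3.4)

1.7


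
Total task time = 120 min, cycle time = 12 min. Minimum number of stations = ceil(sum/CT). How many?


Formula: N_min = ceil(Sum of Task Times / Cycle Time)
N_min = ceil(120 min / 12 min) = ceil(10.0)
N_min = 10 stations

10


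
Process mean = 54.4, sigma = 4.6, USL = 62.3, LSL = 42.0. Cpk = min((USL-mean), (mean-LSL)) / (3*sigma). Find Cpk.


Cpu = (62.3 - 54.4) / (3 * 4.6) = 0.57
Cpl = (54.4 - 42.0) / (3 * 4.6) = 0.9
Cpk = min(0.57, 0.9) = 0.57

0.57


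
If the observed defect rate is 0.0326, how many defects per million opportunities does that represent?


DPMO = defect_rate * 1000000 = 0.0326 * 1000000

32600


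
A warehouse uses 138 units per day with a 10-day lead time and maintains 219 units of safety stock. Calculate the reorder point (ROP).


Formula: ROP = (Daily Demand * Lead Time) + Safety Stock
Demand during lead time = 138 * 10 = 1380 units
ROP = 1380 + 219 = 1599 units

1599 units


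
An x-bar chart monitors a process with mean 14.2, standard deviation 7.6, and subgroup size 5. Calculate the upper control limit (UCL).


UCL = 14.2 + 3 * 7.6 / sqrt(5)

24.4


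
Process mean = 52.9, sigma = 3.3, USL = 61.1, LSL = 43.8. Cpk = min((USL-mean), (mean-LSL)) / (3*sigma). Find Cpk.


Cpu = (61.1 - 52.9) / (3 * 3.3) = 0.83
Cpl = (52.9 - 43.8) / (3 * 3.3) = 0.92
Cpk = min(0.83, 0.92) = 0.83

0.83


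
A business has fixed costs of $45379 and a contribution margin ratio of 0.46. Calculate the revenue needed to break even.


Formula: BER = Fixed Costs / Contribution Margin Ratio
BER = $45379 / 0.46
BER = $98650.00 (to the nearest cent)

$98650.00


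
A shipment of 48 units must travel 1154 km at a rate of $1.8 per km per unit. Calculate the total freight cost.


TC = dist * cost * units = 1154 * 1.8 * 48 = $99705.60

$99705.60


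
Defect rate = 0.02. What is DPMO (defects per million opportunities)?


DPMO = defect_rate * 1000000 = 0.02 * 1000000

20000


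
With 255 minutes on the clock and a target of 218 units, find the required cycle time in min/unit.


Formula: CT = Available Time / Number of Units
CT = 255 min / 218 units
CT = 1.17 min/unit

1.17 min/unit


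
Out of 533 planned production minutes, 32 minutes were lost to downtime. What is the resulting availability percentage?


Formula: Availability = (Planned Time - Downtime) / Planned Time * 100
Uptime = 533 - 32 = 501 min
Availability = 501 / 533 * 100 = 94.0%

94.0%


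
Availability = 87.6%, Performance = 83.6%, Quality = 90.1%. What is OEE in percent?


Formula: OEE = Availability * Performance * Quality / 10000
A * P = 87.6% * 83.6% / 100 = 73.23%
OEE = 73.23% * 90.1% / 100 = 66.0%

66.0%


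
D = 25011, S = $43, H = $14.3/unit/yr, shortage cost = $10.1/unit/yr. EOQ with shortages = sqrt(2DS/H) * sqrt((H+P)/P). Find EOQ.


Formula: EOQ* = sqrt(2DS/H) * sqrt((H+P)/P)
Base EOQ = sqrt(2*25011*43/14.3) = 387.83 units
Correction = sqrt((14.3+10.1)/10.1) = 1.5543
EOQ* = 387.83 * 1.5543 = 602.8 units

602.8 units


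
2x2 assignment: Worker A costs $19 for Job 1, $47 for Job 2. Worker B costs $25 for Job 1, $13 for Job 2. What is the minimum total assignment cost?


Option 1: A->1 + B->2 = $19 + $13 = $32
Option 2: A->2 + B->1 = $47 + $25 = $72
Min cost = min($32, $72) = $32

$32


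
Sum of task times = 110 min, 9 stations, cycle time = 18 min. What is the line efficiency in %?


Formula: Efficiency = Sum of Task Times / (N_stations * CT) * 100
Total station capacity = 9 stations * 18 min = 162 min
Efficiency = 110 / 162 * 100 = 67.9%

67.9%


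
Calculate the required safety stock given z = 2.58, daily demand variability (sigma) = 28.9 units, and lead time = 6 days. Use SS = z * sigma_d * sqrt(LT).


Formula: SS = z * sigma_d * sqrt(LT)
sqrt(LT) = sqrt(6) = 2.4495
SS = 2.58 * 28.9 * 2.4495
SS = 182.6 units

182.6 units


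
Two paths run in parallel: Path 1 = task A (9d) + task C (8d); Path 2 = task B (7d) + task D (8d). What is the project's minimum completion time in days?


Path 1 = 9 + 8 = 17 days
Path 2 = 7 + 8 = 15 days
Duration = max(17, 15) = 17 days

17 days


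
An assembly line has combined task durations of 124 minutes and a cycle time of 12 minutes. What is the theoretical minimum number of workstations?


Formula: N_min = ceil(Sum of Task Times / Cycle Time)
N_min = ceil(124 min / 12 min) = ceil(10.3333)
N_min = 11 stations

11


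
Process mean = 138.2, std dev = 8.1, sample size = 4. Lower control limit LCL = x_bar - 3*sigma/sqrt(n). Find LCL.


LCL = 138.2 - 3 * 8.1 / sqrt(4)

126.05


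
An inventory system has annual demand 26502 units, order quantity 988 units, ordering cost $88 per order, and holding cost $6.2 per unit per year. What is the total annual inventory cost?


TC = 26502/988 * 88 + 988/2 * 6.2

$5423.30


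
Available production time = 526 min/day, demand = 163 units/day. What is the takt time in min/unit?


Formula: Takt Time = Available Production Time / Customer Demand
Takt = 526 min/day / 163 units/day
Takt = 3.23 min/unit

3.23 min/unit


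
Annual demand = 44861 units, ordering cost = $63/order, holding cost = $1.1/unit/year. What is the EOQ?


Formula: EOQ = sqrt(2 * D * S / H)
Numerator: 2 * 44861 * 63 = 5652486
2DS/H = 5652486 / 1.1 = 5138623.6
EOQ = sqrt(5138623.6) = 2266.9 units

2266.9 units


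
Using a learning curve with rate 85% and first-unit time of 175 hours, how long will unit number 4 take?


Formula: T_n = T_1 * (learning_rate)^(log2(n)) where learning_rate = rate/100
Doublings = log2(4) = 2
T_n = 175 * 0.85^2
T_n = 175 * 0.7225 = 126.4 hours

126.4 hours


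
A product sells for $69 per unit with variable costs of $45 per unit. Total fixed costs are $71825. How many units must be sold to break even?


Formula: BEQ = Fixed Costs / (Price - Variable Cost)
Contribution margin = $69 - $45 = $24/unit
BEQ = ceil($71825 / $24/unit) = ceil(2992.71) = 2993 units

2993 units


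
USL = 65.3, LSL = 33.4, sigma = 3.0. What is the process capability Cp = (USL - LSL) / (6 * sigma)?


Cp = (65.3 - 33.4) / (6 * 3.0)

1.77


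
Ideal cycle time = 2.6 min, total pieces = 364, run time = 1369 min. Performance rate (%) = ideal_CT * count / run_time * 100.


Formula: Performance = (Ideal CT * Total Count) / Run Time * 100
Ideal output time = 2.6 * 364 = 946.4 min
Performance = 946.4 / 1369 * 100 = 69.1%

69.1%


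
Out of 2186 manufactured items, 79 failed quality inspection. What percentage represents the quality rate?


Formula: Quality Rate = Good Pieces / Total Pieces * 100
Good pieces = 2186 - 79 = 2107
QR = 2107 / 2186 * 100 = 96.4%

96.4%


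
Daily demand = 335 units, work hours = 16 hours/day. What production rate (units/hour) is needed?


Formula: Production Rate = Daily Demand / Available Hours
Rate = 335 units/day / 16 hours/day
Rate = 20.9 units/hour

20.9 units/hour


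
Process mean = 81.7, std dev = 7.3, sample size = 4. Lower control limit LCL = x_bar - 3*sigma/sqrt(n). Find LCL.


LCL = 81.7 - 3 * 7.3 / sqrt(4)

70.75


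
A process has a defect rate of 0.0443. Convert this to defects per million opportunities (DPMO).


DPMO = defect_rate * 1000000 = 0.0443 * 1000000

44300


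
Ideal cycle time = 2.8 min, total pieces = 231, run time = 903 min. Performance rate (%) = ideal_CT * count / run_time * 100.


Formula: Performance = (Ideal CT * Total Count) / Run Time * 100
Ideal output time = 2.8 * 231 = 646.8 min
Performance = 646.8 / 903 * 100 = 71.6%

71.6%


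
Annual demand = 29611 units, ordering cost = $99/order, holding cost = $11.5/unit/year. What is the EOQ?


Formula: EOQ = sqrt(2 * D * S / H)
Numerator: 2 * 29611 * 99 = 5862978
2DS/H = 5862978 / 11.5 = 509824.2
EOQ = sqrt(509824.2) = 714.0 units

714.0 units


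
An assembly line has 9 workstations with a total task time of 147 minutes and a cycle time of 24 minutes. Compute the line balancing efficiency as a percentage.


Formula: Efficiency = Sum of Task Times / (N_stations * CT) * 100
Total station capacity = 9 stations * 24 min = 216 min
Efficiency = 147 / 216 * 100 = 68.1%

68.1%


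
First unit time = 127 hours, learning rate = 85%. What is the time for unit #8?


Formula: T_n = T_1 * (learning_rate)^(log2(n)) where learning_rate = rate/100
Doublings = log2(8) = 3
T_n = 127 * 0.85^3
T_n = 127 * 0.6141 = 78.0 hours

78.0 hours


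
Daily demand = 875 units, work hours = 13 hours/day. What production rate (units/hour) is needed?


Formula: Production Rate = Daily Demand / Available Hours
Rate = 875 units/day / 13 hours/day
Rate = 67.3 units/hour

67.3 units/hour


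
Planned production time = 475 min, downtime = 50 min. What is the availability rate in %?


Formula: Availability = (Planned Time - Downtime) / Planned Time * 100
Uptime = 475 - 50 = 425 min
Availability = 425 / 475 * 100 = 89.5%

89.5%


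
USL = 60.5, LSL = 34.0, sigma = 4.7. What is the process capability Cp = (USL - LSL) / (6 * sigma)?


Cp = (60.5 - 34.0) / (6 * 4.7)

0.94


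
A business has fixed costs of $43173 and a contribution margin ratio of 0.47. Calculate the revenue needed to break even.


Formula: BER = Fixed Costs / Contribution Margin Ratio
BER = $43173 / 0.47
BER = $91857.45 (to the nearest cent)

$91857.45


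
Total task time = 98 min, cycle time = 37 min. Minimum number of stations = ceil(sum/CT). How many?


Formula: N_min = ceil(Sum of Task Times / Cycle Time)
N_min = ceil(98 min / 37 min) = ceil(2.6486)
N_min = 3 stations

3


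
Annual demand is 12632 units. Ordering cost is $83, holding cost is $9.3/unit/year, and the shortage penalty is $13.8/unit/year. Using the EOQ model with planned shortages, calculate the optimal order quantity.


Formula: EOQ* = sqrt(2DS/H) * sqrt((H+P)/P)
Base EOQ = sqrt(2*12632*83/9.3) = 474.84 units
Correction = sqrt((9.3+13.8)/13.8) = 1.2938
EOQ* = 474.84 * 1.2938 = 614.3 units

614.3 units


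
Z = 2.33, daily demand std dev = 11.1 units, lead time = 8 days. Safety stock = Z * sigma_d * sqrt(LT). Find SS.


Formula: SS = z * sigma_d * sqrt(LT)
sqrt(LT) = sqrt(8) = 2.8284
SS = 2.33 * 11.1 * 2.8284
SS = 73.2 units

73.2 units


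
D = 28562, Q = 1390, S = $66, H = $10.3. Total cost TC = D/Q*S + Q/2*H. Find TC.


TC = 28562/1390 * 66 + 1390/2 * 10.3

$8514.68


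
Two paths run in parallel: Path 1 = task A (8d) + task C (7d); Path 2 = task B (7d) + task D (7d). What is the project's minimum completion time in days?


Path 1 = 8 + 7 = 15 days
Path 2 = 7 + 7 = 14 days
Duration = max(15, 14) = 15 days

15 days


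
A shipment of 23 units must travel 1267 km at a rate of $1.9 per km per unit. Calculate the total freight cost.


TC = dist * cost * units = 1267 * 1.9 * 23 = $55367.90

$55367.90


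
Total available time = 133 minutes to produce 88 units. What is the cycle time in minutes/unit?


Formula: CT = Available Time / Number of Units
CT = 133 min / 88 units
CT = 1.51 min/unit

1.51 min/unit


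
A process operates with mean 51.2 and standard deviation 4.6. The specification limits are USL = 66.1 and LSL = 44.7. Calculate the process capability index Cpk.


Cpu = (66.1 - 51.2) / (3 * 4.6) = 1.08
Cpl = (51.2 - 44.7) / (3 * 4.6) = 0.47
Cpk = min(1.08, 0.47) = 0.47

0.47


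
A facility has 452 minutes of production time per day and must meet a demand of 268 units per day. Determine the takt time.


Formula: Takt Time = Available Production Time / Customer Demand
Takt = 452 min/day / 268 units/day
Takt = 1.69 min/unit

1.69 min/unit


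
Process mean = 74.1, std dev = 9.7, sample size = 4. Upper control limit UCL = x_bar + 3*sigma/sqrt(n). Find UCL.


UCL = 74.1 + 3 * 9.7 / sqrt(4)

88.65


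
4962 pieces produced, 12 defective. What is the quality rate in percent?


Formula: Quality Rate = Good Pieces / Total Pieces * 100
Good pieces = 4962 - 12 = 4950
QR = 4950 / 4962 * 100 = 99.8%

99.8%


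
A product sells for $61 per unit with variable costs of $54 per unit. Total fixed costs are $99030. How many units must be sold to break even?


Formula: BEQ = Fixed Costs / (Price - Variable Cost)
Contribution margin = $61 - $54 = $7/unit
BEQ = ceil($99030 / $7/unit) = ceil(14147.14) = 14148 units

14148 units


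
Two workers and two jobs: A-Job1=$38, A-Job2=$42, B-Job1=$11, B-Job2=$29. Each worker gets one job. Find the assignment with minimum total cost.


Option 1: A->1 + B->2 = $38 + $29 = $67
Option 2: A->2 + B->1 = $42 + $11 = $53
Min cost = min($67, $53) = $53

$53
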